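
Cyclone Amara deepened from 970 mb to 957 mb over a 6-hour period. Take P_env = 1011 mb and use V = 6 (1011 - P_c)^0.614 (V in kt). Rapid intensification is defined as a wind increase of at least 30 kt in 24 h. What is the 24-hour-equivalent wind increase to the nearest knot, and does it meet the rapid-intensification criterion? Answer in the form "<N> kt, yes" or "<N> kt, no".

V₁: ΔP = 41, V ≈ 6 × 41^0.614 ≈ 58.67 kt.
V₂: ΔP = 54, V ≈ 6 × 54^0.614 ≈ 69.48 kt.
ΔV over 6 h = 10.81 kt → 24 h equivalent = 10.81 × 24/6 ≈ 43.24 kt.
43 kt ≥ 30 kt ⇒ rapid intensification.

43 kt, yes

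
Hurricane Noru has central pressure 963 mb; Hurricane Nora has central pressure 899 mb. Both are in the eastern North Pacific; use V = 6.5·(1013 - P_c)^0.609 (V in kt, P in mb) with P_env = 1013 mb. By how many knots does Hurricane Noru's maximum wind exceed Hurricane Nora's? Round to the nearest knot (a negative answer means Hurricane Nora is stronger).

Hurricane Noru: ΔP = 50; V ≈ 6.5 × 50^0.609 ≈ 70.40 kt.
Hurricane Nora: ΔP = 114; V ≈ 6.5 × 114^0.609 ≈ 116.30 kt.
Difference ≈ 70.40 − 116.30 = -45.90 → -46 kt.

-46 kt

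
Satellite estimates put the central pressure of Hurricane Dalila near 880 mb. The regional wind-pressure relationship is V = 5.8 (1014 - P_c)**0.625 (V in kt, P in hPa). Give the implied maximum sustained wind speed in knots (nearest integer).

ΔP = 1014 − 880 = 134 mb.
134^0.625 ≈ 21.352.
V ≈ 5.8 × 21.352 ≈ 123.8 kt.

124 kt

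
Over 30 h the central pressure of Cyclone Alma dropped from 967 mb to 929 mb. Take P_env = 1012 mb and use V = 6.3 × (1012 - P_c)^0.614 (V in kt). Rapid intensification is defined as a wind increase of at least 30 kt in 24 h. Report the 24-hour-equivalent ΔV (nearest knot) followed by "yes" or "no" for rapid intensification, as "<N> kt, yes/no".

V₁: ΔP = 45, V ≈ 6.3 × 45^0.614 ≈ 65.22 kt.
V₂: ΔP = 83, V ≈ 6.3 × 83^0.614 ≈ 94.98 kt.
ΔV over 30 h = 29.76 kt → 24 h equivalent = 29.76 × 24/30 ≈ 23.81 kt.
24 kt < 30 kt ⇒ not rapid intensification.

24 kt, no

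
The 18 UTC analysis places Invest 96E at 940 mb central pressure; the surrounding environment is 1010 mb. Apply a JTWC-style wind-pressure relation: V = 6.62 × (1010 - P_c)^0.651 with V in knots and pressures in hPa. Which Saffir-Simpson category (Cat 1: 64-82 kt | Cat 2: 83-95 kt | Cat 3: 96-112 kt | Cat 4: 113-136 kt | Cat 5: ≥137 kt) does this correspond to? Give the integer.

3

ΔP = 1010 − 940 = 70 mb.
V ≈ 6.62 × 70^0.651 = 6.62 × 15.89 ≈ 105 kt.
105 kt falls in the Category 3 band.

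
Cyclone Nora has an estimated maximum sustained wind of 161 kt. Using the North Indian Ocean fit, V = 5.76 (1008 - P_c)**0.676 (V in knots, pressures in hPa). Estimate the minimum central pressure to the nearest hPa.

870 hPa

ΔP = (V / 5.76)^(1/0.676) = (161/5.76)^1.479.
161/5.76 = 27.951; 27.951^1.479 ≈ 137.93 hPa.
P_c = 1008 − 137.93 = 870.07 ≈ 870 hPa.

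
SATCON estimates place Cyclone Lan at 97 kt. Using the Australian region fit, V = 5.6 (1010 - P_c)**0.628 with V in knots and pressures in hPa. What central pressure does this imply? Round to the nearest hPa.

ΔP = (V / 5.6)^(1/0.628) = (97/5.6)^1.592.
97/5.6 = 17.321; 17.321^1.592 ≈ 93.81 hPa.
P_c = 1010 − 93.81 = 916.19 ≈ 916 hPa.

916 hPa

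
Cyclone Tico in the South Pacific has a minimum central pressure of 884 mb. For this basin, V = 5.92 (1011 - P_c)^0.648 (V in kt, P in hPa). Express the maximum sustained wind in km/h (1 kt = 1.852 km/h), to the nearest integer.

ΔP = 1011 − 884 = 127 mb.
V ≈ 5.92 × 127^0.648 = 5.92 × 23.082 ≈ 136.643 kt.
136.643 × 1.852 ≈ 253.06 km/h → 253 km/h.

253 km/h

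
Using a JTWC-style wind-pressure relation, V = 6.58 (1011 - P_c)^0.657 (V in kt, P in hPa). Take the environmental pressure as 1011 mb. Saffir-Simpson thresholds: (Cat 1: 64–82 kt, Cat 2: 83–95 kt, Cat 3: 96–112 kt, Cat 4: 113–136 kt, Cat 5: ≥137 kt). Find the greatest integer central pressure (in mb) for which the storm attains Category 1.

979 mb

Category 1 begins at V = 64 kt.
Required ΔP = (64/6.58)^(1/0.657) = 9.726^1.522 ≈ 31.90 mb.
P_c ≤ 1011 − 31.90 = 979.10, so the highest integer P_c is 979 mb.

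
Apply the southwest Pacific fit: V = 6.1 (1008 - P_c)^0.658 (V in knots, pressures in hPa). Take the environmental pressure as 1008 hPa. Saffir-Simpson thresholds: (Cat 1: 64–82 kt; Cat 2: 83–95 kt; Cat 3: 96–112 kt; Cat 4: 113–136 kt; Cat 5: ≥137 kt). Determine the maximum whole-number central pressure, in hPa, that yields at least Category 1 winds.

Category 1 begins at V = 64 kt.
Required ΔP = (64/6.1)^(1/0.658) = 10.492^1.520 ≈ 35.60 hPa.
P_c ≤ 1008 − 35.60 = 972.40, so the highest integer P_c is 972 hPa.

972 hPa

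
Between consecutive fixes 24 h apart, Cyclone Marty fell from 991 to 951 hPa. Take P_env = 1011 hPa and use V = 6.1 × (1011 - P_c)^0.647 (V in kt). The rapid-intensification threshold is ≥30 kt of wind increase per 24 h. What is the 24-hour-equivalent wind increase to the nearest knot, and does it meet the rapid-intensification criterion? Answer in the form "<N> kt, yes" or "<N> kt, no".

V₁: ΔP = 20, V ≈ 6.1 × 20^0.647 ≈ 42.37 kt.
V₂: ΔP = 60, V ≈ 6.1 × 60^0.647 ≈ 86.26 kt.
ΔV over 24 h = 43.89 kt → 24 h equivalent = 43.89 × 24/24 ≈ 43.89 kt.
44 kt ≥ 30 kt ⇒ rapid intensification.

44 kt, yes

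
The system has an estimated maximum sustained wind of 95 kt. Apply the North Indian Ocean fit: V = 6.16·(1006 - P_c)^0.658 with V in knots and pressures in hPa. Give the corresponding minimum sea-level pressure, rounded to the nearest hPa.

ΔP = (V / 6.16)^(1/0.658) = (95/6.16)^1.520.
95/6.16 = 15.422; 15.422^1.520 ≈ 63.93 hPa.
P_c = 1006 − 63.93 = 942.07 ≈ 942 hPa.

942 hPa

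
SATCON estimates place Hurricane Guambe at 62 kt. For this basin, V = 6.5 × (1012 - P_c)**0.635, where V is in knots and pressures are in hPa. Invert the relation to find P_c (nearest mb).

977 mb

ΔP = (V / 6.5)^(1/0.635) = (62/6.5)^1.575.
62/6.5 = 9.538; 9.538^1.575 ≈ 34.87 mb.
P_c = 1012 − 34.87 = 977.13 ≈ 977 mb.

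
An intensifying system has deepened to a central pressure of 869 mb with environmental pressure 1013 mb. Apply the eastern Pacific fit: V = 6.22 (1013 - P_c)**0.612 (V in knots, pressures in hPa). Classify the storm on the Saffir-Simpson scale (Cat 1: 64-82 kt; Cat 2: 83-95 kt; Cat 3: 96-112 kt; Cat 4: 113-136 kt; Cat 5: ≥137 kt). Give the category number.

4

ΔP = 1013 − 869 = 144 mb.
V ≈ 6.22 × 144^0.612 = 6.22 × 20.94 ≈ 130 kt.
130 kt falls in the Category 4 band.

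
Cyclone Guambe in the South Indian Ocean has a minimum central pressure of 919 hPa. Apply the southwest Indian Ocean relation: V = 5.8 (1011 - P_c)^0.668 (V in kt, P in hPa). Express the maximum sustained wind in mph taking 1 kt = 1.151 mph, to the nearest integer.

137 mph

ΔP = 1011 − 919 = 92 hPa.
V ≈ 5.8 × 92^0.668 = 5.8 × 20.503 ≈ 118.915 kt.
118.915 × 1.151 ≈ 136.87 mph → 137 mph.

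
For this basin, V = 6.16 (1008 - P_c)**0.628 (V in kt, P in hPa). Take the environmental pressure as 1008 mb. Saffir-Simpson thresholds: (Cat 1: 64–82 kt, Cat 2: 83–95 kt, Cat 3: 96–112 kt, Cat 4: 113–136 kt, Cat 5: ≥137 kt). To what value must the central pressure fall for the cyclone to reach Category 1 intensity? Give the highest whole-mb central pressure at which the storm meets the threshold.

Category 1 begins at V = 64 kt.
Required ΔP = (64/6.16)^(1/0.628) = 10.390^1.592 ≈ 41.57 mb.
P_c ≤ 1008 − 41.57 = 966.43, so the highest integer P_c is 966 mb.

966 mb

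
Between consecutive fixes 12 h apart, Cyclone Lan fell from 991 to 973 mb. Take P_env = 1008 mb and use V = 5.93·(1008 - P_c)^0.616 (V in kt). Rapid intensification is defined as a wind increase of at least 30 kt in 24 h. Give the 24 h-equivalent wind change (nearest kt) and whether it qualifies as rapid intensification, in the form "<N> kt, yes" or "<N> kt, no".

38 kt, yes

V₁: ΔP = 17, V ≈ 5.93 × 17^0.616 ≈ 33.96 kt.
V₂: ΔP = 35, V ≈ 5.93 × 35^0.616 ≈ 52.99 kt.
ΔV over 12 h = 19.03 kt → 24 h equivalent = 19.03 × 24/12 ≈ 38.06 kt.
38 kt ≥ 30 kt ⇒ rapid intensification.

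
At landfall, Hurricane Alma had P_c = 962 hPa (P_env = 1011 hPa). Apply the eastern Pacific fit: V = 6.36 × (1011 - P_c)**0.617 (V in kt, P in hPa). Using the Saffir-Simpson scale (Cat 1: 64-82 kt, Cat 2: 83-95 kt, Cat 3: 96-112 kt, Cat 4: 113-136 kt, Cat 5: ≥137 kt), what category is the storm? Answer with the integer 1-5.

1

ΔP = 1011 − 962 = 49 hPa.
V ≈ 6.36 × 49^0.617 = 6.36 × 11.04 ≈ 70 kt.
70 kt falls in the Category 1 band.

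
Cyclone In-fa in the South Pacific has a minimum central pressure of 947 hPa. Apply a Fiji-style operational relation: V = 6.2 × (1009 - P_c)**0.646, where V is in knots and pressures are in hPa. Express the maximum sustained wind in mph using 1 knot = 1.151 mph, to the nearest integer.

103 mph

ΔP = 1009 − 947 = 62 hPa.
V ≈ 6.2 × 62^0.646 = 6.2 × 14.384 ≈ 89.182 kt.
89.182 × 1.151 ≈ 102.65 mph → 103 mph.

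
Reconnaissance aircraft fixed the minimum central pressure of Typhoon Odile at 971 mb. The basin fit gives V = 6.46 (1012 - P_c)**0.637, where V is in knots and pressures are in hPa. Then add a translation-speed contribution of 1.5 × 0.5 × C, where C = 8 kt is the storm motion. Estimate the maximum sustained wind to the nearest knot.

75 kt

ΔP = 1012 − 971 = 41 mb.
41^0.637 ≈ 10.650.
V ≈ 6.46 × 10.650 ≈ 68.8 kt.
Translation term: 1.5 × 0.5 × 8 = 6 kt.
Corrected V ≈ 74.8 kt → 75 kt.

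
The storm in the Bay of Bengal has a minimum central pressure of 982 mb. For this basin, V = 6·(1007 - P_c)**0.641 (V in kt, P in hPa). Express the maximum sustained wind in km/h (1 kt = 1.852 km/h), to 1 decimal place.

87.5 km/h

ΔP = 1007 − 982 = 25 mb.
V ≈ 6 × 25^0.641 = 6 × 7.872 ≈ 47.231 kt.
47.231 × 1.852 ≈ 87.47 km/h → 87.5 km/h.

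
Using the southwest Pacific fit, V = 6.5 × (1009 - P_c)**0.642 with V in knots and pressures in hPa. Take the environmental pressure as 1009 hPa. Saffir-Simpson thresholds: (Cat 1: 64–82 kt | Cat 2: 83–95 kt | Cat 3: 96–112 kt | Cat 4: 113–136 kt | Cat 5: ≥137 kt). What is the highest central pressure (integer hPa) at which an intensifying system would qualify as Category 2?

956 hPa

Category 2 begins at V = 83 kt.
Required ΔP = (83/6.5)^(1/0.642) = 12.769^1.558 ≈ 52.84 hPa.
P_c ≤ 1009 − 52.84 = 956.16, so the highest integer P_c is 956 hPa.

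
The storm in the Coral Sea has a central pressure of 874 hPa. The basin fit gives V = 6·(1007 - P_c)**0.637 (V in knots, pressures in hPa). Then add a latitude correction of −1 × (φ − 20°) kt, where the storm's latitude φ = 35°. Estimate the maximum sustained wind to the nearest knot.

ΔP = 1007 − 874 = 133 hPa.
133^0.637 ≈ 22.537.
V ≈ 6 × 22.537 ≈ 135.2 kt.
Latitude correction: −1 × (35 − 20) = -15 kt.
Corrected V ≈ 120.2 kt → 120 kt.

120 kt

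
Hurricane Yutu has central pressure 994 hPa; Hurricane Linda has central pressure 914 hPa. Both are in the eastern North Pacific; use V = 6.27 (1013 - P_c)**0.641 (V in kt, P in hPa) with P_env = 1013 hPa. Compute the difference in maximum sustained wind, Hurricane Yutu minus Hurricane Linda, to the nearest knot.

Hurricane Yutu: ΔP = 19; V ≈ 6.27 × 19^0.641 ≈ 41.40 kt.
Hurricane Linda: ΔP = 99; V ≈ 6.27 × 99^0.641 ≈ 119.25 kt.
Difference ≈ 41.40 − 119.25 = -77.85 → -78 kt.

-78 kt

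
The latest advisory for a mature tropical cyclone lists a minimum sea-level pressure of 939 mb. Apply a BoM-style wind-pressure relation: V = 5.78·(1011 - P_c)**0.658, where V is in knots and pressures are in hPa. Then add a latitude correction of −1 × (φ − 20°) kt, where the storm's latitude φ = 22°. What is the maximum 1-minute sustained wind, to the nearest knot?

ΔP = 1011 − 939 = 72 mb.
72^0.658 ≈ 16.677.
V ≈ 5.78 × 16.677 ≈ 96.4 kt.
Latitude correction: −1 × (22 − 20) = -2 kt.
Corrected V ≈ 94.4 kt → 94 kt.

94 kt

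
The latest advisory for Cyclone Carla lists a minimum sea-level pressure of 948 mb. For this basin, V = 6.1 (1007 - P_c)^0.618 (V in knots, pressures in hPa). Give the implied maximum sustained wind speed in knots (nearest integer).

ΔP = 1007 − 948 = 59 mb.
59^0.618 ≈ 12.428.
V ≈ 6.1 × 12.428 ≈ 75.8 kt.

76 kt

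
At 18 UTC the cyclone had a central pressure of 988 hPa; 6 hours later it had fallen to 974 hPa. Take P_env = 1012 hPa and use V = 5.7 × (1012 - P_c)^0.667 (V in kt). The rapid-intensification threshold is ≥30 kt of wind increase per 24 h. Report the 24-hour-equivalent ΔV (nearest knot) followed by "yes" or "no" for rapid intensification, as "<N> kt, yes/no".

V₁: ΔP = 24, V ≈ 5.7 × 24^0.667 ≈ 47.48 kt.
V₂: ΔP = 38, V ≈ 5.7 × 38^0.667 ≈ 64.50 kt.
ΔV over 6 h = 17.02 kt → 24 h equivalent = 17.02 × 24/6 ≈ 68.08 kt.
68 kt ≥ 30 kt ⇒ rapid intensification.

68 kt, yes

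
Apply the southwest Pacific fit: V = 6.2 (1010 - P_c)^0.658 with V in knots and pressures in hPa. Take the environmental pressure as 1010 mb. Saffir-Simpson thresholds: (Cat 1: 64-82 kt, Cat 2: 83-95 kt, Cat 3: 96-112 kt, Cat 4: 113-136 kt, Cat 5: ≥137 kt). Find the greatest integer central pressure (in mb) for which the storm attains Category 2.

958 mb

Category 2 begins at V = 83 kt.
Required ΔP = (83/6.2)^(1/0.658) = 13.387^1.520 ≈ 51.56 mb.
P_c ≤ 1010 − 51.56 = 958.44, so the highest integer P_c is 958 mb.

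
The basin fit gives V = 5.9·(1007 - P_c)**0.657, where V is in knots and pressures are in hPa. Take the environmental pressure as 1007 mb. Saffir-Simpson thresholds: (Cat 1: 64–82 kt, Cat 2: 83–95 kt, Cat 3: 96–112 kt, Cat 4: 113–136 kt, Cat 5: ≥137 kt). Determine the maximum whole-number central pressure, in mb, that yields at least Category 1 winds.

969 mb

Category 1 begins at V = 64 kt.
Required ΔP = (64/5.9)^(1/0.657) = 10.847^1.522 ≈ 37.66 mb.
P_c ≤ 1007 − 37.66 = 969.34, so the highest integer P_c is 969 mb.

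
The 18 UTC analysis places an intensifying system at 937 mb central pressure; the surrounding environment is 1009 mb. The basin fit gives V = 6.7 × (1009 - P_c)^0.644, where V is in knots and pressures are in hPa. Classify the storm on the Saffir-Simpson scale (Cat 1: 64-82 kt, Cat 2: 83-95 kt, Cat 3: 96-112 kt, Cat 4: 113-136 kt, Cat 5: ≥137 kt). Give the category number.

3

ΔP = 1009 − 937 = 72 mb.
V ≈ 6.7 × 72^0.644 = 6.7 × 15.71 ≈ 105 kt.
105 kt falls in the Category 3 band.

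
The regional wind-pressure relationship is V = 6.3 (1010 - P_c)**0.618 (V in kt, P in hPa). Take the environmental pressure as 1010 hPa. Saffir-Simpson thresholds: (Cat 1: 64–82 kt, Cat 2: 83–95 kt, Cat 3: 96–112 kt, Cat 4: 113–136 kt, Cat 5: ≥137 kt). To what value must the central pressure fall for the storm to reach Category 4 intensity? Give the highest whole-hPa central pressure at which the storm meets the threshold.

903 hPa

Category 4 begins at V = 113 kt.
Required ΔP = (113/6.3)^(1/0.618) = 17.937^1.618 ≈ 106.83 hPa.
P_c ≤ 1010 − 106.83 = 903.17, so the highest integer P_c is 903 hPa.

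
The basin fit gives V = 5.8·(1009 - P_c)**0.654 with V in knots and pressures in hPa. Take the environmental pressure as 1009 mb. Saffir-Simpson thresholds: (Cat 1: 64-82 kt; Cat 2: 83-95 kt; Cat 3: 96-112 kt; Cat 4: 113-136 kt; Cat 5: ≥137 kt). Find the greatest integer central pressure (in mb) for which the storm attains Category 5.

883 mb

Category 5 begins at V = 137 kt.
Required ΔP = (137/5.8)^(1/0.654) = 23.621^1.529 ≈ 125.84 mb.
P_c ≤ 1009 − 125.84 = 883.16, so the highest integer P_c is 883 mb.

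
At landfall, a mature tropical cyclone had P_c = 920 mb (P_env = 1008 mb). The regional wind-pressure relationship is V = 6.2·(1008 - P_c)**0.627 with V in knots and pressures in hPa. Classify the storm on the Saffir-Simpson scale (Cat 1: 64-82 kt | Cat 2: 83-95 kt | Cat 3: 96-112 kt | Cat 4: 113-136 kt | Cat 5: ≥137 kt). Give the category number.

3

ΔP = 1008 − 920 = 88 mb.
V ≈ 6.2 × 88^0.627 = 6.2 × 16.56 ≈ 103 kt.
103 kt falls in the Category 3 band.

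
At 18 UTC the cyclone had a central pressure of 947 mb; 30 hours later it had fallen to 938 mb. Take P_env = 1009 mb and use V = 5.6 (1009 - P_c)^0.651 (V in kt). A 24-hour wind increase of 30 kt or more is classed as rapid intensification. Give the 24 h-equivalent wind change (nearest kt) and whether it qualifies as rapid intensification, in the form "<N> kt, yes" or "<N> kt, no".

6 kt, no

V₁: ΔP = 62, V ≈ 5.6 × 62^0.651 ≈ 82.23 kt.
V₂: ΔP = 71, V ≈ 5.6 × 71^0.651 ≈ 89.82 kt.
ΔV over 30 h = 7.59 kt → 24 h equivalent = 7.59 × 24/30 ≈ 6.07 kt.
6 kt < 30 kt ⇒ not rapid intensification.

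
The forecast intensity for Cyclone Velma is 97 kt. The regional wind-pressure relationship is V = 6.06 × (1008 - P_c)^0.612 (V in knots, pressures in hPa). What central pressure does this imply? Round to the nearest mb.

915 mb

ΔP = (V / 6.06)^(1/0.612) = (97/6.06)^1.634.
97/6.06 = 16.007; 16.007^1.634 ≈ 92.86 mb.
P_c = 1008 − 92.86 = 915.14 ≈ 915 mb.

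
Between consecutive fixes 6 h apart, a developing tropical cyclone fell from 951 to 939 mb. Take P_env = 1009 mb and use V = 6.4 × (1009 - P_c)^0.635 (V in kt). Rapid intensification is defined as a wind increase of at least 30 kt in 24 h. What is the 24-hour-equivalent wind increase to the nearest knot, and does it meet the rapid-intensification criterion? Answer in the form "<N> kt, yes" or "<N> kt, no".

V₁: ΔP = 58, V ≈ 6.4 × 58^0.635 ≈ 84.33 kt.
V₂: ΔP = 70, V ≈ 6.4 × 70^0.635 ≈ 95.02 kt.
ΔV over 6 h = 10.69 kt → 24 h equivalent = 10.69 × 24/6 ≈ 42.76 kt.
43 kt ≥ 30 kt ⇒ rapid intensification.

43 kt, yes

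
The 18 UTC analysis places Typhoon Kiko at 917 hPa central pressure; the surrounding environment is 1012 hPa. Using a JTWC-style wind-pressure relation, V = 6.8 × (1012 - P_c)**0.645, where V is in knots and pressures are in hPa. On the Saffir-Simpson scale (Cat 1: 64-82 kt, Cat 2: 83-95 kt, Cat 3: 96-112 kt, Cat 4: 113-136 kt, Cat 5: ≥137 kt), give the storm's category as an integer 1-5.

4

ΔP = 1012 − 917 = 95 hPa.
V ≈ 6.8 × 95^0.645 = 6.8 × 18.86 ≈ 128 kt.
128 kt falls in the Category 4 band.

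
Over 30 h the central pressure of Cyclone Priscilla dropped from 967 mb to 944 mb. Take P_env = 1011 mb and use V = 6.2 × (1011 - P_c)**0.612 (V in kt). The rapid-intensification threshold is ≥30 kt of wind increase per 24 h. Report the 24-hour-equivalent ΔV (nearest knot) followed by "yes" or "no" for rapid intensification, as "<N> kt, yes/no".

15 kt, no

V₁: ΔP = 44, V ≈ 6.2 × 44^0.612 ≈ 62.83 kt.
V₂: ΔP = 67, V ≈ 6.2 × 67^0.612 ≈ 81.27 kt.
ΔV over 30 h = 18.44 kt → 24 h equivalent = 18.44 × 24/30 ≈ 14.75 kt.
15 kt < 30 kt ⇒ not rapid intensification.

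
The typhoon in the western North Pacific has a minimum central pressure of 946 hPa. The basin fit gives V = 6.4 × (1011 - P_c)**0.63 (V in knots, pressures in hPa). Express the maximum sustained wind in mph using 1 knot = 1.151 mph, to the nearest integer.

102 mph

ΔP = 1011 − 946 = 65 hPa.
V ≈ 6.4 × 65^0.63 = 6.4 × 13.872 ≈ 88.780 kt.
88.780 × 1.151 ≈ 102.19 mph → 102 mph.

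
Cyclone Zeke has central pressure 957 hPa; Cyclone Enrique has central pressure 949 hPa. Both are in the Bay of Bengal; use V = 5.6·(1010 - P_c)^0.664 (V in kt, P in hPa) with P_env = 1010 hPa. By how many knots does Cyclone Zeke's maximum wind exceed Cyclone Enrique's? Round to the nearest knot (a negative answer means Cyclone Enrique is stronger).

-8 kt

Cyclone Zeke: ΔP = 53; V ≈ 5.6 × 53^0.664 ≈ 78.18 kt.
Cyclone Enrique: ΔP = 61; V ≈ 5.6 × 61^0.664 ≈ 85.83 kt.
Difference ≈ 78.18 − 85.83 = -7.65 → -8 kt.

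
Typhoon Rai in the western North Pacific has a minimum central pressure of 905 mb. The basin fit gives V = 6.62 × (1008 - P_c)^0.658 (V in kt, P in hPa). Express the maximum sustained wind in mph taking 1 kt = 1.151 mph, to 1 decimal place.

ΔP = 1008 − 905 = 103 mb.
V ≈ 6.62 × 103^0.658 = 6.62 × 21.108 ≈ 139.735 kt.
139.735 × 1.151 ≈ 160.83 mph → 160.8 mph.

160.8 mph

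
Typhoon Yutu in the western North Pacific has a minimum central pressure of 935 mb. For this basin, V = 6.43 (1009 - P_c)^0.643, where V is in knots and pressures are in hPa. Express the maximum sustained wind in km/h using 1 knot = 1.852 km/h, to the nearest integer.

190 km/h

ΔP = 1009 − 935 = 74 mb.
V ≈ 6.43 × 74^0.643 = 6.43 × 15.919 ≈ 102.359 kt.
102.359 × 1.852 ≈ 189.57 km/h → 190 km/h.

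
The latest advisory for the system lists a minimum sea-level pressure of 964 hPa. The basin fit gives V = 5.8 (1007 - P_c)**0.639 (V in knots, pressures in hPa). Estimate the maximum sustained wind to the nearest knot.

ΔP = 1007 − 964 = 43 hPa.
43^0.639 ≈ 11.061.
V ≈ 5.8 × 11.061 ≈ 64.2 kt.

64 kt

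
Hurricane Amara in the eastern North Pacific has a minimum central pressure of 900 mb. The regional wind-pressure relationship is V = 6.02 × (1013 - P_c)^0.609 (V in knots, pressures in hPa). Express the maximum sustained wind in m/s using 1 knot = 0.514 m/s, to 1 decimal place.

ΔP = 1013 − 900 = 113 mb.
V ≈ 6.02 × 113^0.609 = 6.02 × 17.796 ≈ 107.133 kt.
107.133 × 0.514 ≈ 55.07 m/s → 55.1 m/s.

55.1 m/s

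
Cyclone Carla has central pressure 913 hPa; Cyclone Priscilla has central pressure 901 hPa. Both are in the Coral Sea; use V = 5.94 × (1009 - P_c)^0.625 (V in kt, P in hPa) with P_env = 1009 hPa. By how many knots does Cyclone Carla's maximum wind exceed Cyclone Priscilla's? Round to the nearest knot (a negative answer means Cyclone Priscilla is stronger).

Cyclone Carla: ΔP = 96; V ≈ 5.94 × 96^0.625 ≈ 102.97 kt.
Cyclone Priscilla: ΔP = 108; V ≈ 5.94 × 108^0.625 ≈ 110.83 kt.
Difference ≈ 102.97 − 110.83 = -7.86 → -8 kt.

-8 kt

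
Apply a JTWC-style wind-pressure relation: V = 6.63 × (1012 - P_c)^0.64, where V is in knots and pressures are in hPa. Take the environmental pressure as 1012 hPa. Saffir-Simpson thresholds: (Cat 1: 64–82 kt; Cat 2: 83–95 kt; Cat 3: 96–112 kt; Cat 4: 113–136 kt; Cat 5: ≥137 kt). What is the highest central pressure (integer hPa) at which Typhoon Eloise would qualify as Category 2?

960 hPa

Category 2 begins at V = 83 kt.
Required ΔP = (83/6.63)^(1/0.64) = 12.519^1.562 ≈ 51.87 hPa.
P_c ≤ 1012 − 51.87 = 960.13, so the highest integer P_c is 960 hPa.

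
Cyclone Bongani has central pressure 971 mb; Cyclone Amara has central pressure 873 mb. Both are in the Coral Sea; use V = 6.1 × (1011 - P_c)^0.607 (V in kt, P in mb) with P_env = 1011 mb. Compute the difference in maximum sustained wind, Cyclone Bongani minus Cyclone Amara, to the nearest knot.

-64 kt

Cyclone Bongani: ΔP = 40; V ≈ 6.1 × 40^0.607 ≈ 57.25 kt.
Cyclone Amara: ΔP = 138; V ≈ 6.1 × 138^0.607 ≈ 121.40 kt.
Difference ≈ 57.25 − 121.40 = -64.15 → -64 kt.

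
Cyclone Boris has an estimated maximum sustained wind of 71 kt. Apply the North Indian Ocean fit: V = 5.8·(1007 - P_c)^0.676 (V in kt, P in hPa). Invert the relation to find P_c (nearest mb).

ΔP = (V / 5.8)^(1/0.676) = (71/5.8)^1.479.
71/5.8 = 12.241; 12.241^1.479 ≈ 40.66 mb.
P_c = 1007 − 40.66 = 966.34 ≈ 966 mb.

966 mb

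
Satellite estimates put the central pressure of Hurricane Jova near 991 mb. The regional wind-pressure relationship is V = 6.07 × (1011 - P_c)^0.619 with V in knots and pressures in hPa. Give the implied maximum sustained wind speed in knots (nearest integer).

ΔP = 1011 − 991 = 20 mb.
20^0.619 ≈ 6.388.
V ≈ 6.07 × 6.388 ≈ 38.8 kt.

39 kt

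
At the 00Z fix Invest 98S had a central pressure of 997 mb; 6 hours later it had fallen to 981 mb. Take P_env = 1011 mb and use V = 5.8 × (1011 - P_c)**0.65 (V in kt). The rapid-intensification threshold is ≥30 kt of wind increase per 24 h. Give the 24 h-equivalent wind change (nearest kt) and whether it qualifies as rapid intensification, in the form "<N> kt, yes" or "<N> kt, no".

83 kt, yes

V₁: ΔP = 14, V ≈ 5.8 × 14^0.65 ≈ 32.24 kt.
V₂: ΔP = 30, V ≈ 5.8 × 30^0.65 ≈ 52.91 kt.
ΔV over 6 h = 20.67 kt → 24 h equivalent = 20.67 × 24/6 ≈ 82.68 kt.
83 kt ≥ 30 kt ⇒ rapid intensification.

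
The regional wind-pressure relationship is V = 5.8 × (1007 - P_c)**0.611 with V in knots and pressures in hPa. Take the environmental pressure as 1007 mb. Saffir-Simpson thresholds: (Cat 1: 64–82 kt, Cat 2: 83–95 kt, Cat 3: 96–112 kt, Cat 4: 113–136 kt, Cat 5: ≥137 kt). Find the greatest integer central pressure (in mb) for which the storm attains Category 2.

929 mb

Category 2 begins at V = 83 kt.
Required ΔP = (83/5.8)^(1/0.611) = 14.310^1.637 ≈ 77.88 mb.
P_c ≤ 1007 − 77.88 = 929.12, so the highest integer P_c is 929 mb.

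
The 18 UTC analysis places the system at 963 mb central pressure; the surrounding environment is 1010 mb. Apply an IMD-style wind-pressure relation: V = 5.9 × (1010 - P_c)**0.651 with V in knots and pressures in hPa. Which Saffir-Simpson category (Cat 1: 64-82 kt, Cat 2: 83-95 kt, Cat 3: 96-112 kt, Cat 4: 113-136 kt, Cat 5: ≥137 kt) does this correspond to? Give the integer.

1

ΔP = 1010 − 963 = 47 mb.
V ≈ 5.9 × 47^0.651 = 5.9 × 12.26 ≈ 72 kt.
72 kt falls in the Category 1 band.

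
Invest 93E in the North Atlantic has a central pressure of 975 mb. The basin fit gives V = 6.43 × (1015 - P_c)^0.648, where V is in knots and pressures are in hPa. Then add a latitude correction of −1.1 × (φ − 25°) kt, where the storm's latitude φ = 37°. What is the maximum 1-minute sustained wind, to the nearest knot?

57 kt

ΔP = 1015 − 975 = 40 mb.
40^0.648 ≈ 10.918.
V ≈ 6.43 × 10.918 ≈ 70.2 kt.
Latitude correction: −1.1 × (37 − 25) = -13.2 kt.
Corrected V ≈ 57 kt → 57 kt.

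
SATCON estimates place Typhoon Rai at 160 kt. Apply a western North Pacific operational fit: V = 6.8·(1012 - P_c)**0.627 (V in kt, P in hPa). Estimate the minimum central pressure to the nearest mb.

ΔP = (V / 6.8)^(1/0.627) = (160/6.8)^1.595.
160/6.8 = 23.529; 23.529^1.595 ≈ 154.02 mb.
P_c = 1012 − 154.02 = 857.98 ≈ 858 mb.

858 mb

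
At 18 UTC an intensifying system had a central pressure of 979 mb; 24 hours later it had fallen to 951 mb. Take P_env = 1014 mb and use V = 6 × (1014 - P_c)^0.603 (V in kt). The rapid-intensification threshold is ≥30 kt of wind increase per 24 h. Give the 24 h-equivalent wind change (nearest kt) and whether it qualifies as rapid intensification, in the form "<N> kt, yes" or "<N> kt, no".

V₁: ΔP = 35, V ≈ 6 × 35^0.603 ≈ 51.19 kt.
V₂: ΔP = 63, V ≈ 6 × 63^0.603 ≈ 72.97 kt.
ΔV over 24 h = 21.78 kt → 24 h equivalent = 21.78 × 24/24 ≈ 21.78 kt.
22 kt < 30 kt ⇒ not rapid intensification.

22 kt, no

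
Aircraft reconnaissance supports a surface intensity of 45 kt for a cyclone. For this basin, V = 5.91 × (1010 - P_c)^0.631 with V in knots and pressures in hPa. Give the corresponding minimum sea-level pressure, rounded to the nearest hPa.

985 hPa

ΔP = (V / 5.91)^(1/0.631) = (45/5.91)^1.585.
45/5.91 = 7.614; 7.614^1.585 ≈ 24.96 hPa.
P_c = 1010 − 24.96 = 985.04 ≈ 985 hPa.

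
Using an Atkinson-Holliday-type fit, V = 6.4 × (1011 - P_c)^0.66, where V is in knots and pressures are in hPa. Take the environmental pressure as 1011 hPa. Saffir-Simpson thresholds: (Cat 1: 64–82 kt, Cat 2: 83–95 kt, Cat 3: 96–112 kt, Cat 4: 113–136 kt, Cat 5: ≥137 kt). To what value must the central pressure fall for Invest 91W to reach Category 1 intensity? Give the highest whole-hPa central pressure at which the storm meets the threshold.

Category 1 begins at V = 64 kt.
Required ΔP = (64/6.4)^(1/0.66) = 10.000^1.515 ≈ 32.75 hPa.
P_c ≤ 1011 − 32.75 = 978.25, so the highest integer P_c is 978 hPa.

978 hPa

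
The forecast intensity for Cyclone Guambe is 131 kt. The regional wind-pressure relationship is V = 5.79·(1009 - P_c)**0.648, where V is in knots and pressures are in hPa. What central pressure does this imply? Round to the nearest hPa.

ΔP = (V / 5.79)^(1/0.648) = (131/5.79)^1.543.
131/5.79 = 22.625; 22.625^1.543 ≈ 123.15 hPa.
P_c = 1009 − 123.15 = 885.85 ≈ 886 hPa.

886 hPa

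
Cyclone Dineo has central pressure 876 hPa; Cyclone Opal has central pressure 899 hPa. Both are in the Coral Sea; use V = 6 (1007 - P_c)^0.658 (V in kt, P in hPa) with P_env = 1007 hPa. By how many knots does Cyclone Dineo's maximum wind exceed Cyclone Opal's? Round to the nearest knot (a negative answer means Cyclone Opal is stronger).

Cyclone Dineo: ΔP = 131; V ≈ 6 × 131^0.658 ≈ 148.36 kt.
Cyclone Opal: ΔP = 108; V ≈ 6 × 108^0.658 ≈ 130.66 kt.
Difference ≈ 148.36 − 130.66 = 17.70 → 18 kt.

18 kt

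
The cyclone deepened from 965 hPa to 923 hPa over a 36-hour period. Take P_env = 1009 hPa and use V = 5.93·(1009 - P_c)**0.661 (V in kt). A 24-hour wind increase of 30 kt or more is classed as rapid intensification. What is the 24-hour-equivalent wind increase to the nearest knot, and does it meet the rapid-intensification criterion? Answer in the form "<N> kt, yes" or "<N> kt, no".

V₁: ΔP = 44, V ≈ 5.93 × 44^0.661 ≈ 72.34 kt.
V₂: ΔP = 86, V ≈ 5.93 × 86^0.661 ≈ 112.66 kt.
ΔV over 36 h = 40.32 kt → 24 h equivalent = 40.32 × 24/36 ≈ 26.88 kt.
27 kt < 30 kt ⇒ not rapid intensification.

27 kt, no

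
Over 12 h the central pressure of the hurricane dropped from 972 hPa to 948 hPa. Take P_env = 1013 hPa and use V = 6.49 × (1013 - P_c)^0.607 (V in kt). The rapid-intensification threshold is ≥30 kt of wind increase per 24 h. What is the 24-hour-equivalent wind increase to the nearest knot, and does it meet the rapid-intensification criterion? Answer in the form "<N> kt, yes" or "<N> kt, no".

V₁: ΔP = 41, V ≈ 6.49 × 41^0.607 ≈ 61.83 kt.
V₂: ΔP = 65, V ≈ 6.49 × 65^0.607 ≈ 81.79 kt.
ΔV over 12 h = 19.96 kt → 24 h equivalent = 19.96 × 24/12 ≈ 39.92 kt.
40 kt ≥ 30 kt ⇒ rapid intensification.

40 kt, yes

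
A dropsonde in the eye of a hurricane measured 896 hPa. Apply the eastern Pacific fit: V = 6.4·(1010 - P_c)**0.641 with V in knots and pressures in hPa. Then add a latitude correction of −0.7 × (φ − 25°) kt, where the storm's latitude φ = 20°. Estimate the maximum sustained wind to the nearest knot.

ΔP = 1010 − 896 = 114 hPa.
114^0.641 ≈ 20.820.
V ≈ 6.4 × 20.820 ≈ 133.2 kt.
Latitude correction: −0.7 × (20 − 25) = 3.5 kt.
Corrected V ≈ 136.7 kt → 137 kt.

137 kt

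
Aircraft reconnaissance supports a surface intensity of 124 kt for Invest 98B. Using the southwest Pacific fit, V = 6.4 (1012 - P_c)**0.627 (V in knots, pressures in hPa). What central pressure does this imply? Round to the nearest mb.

ΔP = (V / 6.4)^(1/0.627) = (124/6.4)^1.595.
124/6.4 = 19.375; 19.375^1.595 ≈ 112.98 mb.
P_c = 1012 − 112.98 = 899.02 ≈ 899 mb.

899 mb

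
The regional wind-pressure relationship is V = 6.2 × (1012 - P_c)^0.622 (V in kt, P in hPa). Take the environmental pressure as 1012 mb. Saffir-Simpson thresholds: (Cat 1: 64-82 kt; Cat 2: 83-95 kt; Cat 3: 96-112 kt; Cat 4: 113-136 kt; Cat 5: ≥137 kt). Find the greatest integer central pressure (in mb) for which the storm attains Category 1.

Category 1 begins at V = 64 kt.
Required ΔP = (64/6.2)^(1/0.622) = 10.323^1.608 ≈ 42.65 mb.
P_c ≤ 1012 − 42.65 = 969.35, so the highest integer P_c is 969 mb.

969 mb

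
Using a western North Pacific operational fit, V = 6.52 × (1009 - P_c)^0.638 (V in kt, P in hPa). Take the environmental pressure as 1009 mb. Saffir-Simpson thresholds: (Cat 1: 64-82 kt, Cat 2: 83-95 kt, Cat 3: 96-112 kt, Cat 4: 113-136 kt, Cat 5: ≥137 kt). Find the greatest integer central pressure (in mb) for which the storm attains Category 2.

Category 2 begins at V = 83 kt.
Required ΔP = (83/6.52)^(1/0.638) = 12.730^1.567 ≈ 53.91 mb.
P_c ≤ 1009 − 53.91 = 955.09, so the highest integer P_c is 955 mb.

955 mb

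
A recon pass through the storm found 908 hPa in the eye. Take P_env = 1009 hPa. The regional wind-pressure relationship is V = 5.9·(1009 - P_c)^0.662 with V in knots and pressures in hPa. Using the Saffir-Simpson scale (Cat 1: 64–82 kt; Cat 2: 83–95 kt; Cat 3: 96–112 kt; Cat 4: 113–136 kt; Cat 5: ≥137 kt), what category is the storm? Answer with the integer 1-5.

4

ΔP = 1009 − 908 = 101 hPa.
V ≈ 5.9 × 101^0.662 = 5.9 × 21.23 ≈ 125 kt.
125 kt falls in the Category 4 band.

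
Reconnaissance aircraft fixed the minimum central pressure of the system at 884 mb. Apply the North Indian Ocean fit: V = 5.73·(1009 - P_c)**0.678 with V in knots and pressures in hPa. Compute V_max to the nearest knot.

151 kt

ΔP = 1009 − 884 = 125 mb.
125^0.678 ≈ 26.406.
V ≈ 5.73 × 26.406 ≈ 151.3 kt.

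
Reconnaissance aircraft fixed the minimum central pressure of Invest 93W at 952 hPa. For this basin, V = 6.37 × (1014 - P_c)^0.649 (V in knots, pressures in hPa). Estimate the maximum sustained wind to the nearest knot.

ΔP = 1014 − 952 = 62 hPa.
62^0.649 ≈ 14.563.
V ≈ 6.37 × 14.563 ≈ 92.8 kt.

93 kt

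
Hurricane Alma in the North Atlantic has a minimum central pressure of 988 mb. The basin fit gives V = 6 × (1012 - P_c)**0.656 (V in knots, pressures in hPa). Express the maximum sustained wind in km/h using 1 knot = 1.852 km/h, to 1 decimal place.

ΔP = 1012 − 988 = 24 mb.
V ≈ 6 × 24^0.656 = 6 × 8.043 ≈ 48.258 kt.
48.258 × 1.852 ≈ 89.37 km/h → 89.4 km/h.

89.4 km/h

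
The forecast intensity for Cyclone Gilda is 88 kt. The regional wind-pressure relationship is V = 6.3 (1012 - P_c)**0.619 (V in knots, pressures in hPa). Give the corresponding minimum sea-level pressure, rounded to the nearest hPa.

ΔP = (V / 6.3)^(1/0.619) = (88/6.3)^1.616.
88/6.3 = 13.968; 13.968^1.616 ≈ 70.79 hPa.
P_c = 1012 − 70.79 = 941.21 ≈ 941 hPa.

941 hPa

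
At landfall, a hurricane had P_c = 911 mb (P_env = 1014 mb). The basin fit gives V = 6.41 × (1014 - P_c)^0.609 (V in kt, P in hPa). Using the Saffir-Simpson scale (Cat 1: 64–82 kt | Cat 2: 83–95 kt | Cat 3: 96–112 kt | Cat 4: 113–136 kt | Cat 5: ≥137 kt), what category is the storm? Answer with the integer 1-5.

ΔP = 1014 − 911 = 103 mb.
V ≈ 6.41 × 103^0.609 = 6.41 × 16.82 ≈ 108 kt.
108 kt falls in the Category 3 band.

3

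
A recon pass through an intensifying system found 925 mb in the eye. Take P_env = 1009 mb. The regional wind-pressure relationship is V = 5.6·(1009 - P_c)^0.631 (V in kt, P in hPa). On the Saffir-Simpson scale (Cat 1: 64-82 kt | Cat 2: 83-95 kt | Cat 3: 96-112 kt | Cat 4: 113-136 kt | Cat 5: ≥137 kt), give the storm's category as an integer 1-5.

2

ΔP = 1009 − 925 = 84 mb.
V ≈ 5.6 × 84^0.631 = 5.6 × 16.38 ≈ 92 kt.
92 kt falls in the Category 2 band.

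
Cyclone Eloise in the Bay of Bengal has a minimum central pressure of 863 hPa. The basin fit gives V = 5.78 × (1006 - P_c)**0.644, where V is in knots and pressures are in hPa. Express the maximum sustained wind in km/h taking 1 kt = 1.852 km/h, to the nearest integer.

ΔP = 1006 − 863 = 143 hPa.
V ≈ 5.78 × 143^0.644 = 5.78 × 24.436 ≈ 141.242 kt.
141.242 × 1.852 ≈ 261.58 km/h → 262 km/h.

262 km/h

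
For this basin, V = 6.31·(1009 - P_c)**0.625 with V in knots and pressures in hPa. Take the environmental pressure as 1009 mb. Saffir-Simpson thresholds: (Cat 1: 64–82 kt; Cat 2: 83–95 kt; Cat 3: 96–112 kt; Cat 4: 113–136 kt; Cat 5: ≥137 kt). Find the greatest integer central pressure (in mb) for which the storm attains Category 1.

Category 1 begins at V = 64 kt.
Required ΔP = (64/6.31)^(1/0.625) = 10.143^1.600 ≈ 40.72 mb.
P_c ≤ 1009 − 40.72 = 968.28, so the highest integer P_c is 968 mb.

968 mb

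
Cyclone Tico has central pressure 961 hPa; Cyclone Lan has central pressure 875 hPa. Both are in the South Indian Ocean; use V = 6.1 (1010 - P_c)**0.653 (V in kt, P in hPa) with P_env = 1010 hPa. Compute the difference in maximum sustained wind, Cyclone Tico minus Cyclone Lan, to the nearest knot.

-73 kt

Cyclone Tico: ΔP = 49; V ≈ 6.1 × 49^0.653 ≈ 77.45 kt.
Cyclone Lan: ΔP = 135; V ≈ 6.1 × 135^0.653 ≈ 150.12 kt.
Difference ≈ 77.45 − 150.12 = -72.67 → -73 kt.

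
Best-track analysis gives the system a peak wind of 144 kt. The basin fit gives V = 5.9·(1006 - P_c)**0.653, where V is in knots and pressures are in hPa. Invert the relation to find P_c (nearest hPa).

873 hPa

ΔP = (V / 5.9)^(1/0.653) = (144/5.9)^1.531.
144/5.9 = 24.407; 24.407^1.531 ≈ 133.30 hPa.
P_c = 1006 − 133.30 = 872.70 ≈ 873 hPa.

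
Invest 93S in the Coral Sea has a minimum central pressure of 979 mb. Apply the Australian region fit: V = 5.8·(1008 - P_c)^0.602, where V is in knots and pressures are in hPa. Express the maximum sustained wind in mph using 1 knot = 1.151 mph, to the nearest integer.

ΔP = 1008 − 979 = 29 mb.
V ≈ 5.8 × 29^0.602 = 5.8 × 7.592 ≈ 44.034 kt.
44.034 × 1.151 ≈ 50.68 mph → 51 mph.

51 mph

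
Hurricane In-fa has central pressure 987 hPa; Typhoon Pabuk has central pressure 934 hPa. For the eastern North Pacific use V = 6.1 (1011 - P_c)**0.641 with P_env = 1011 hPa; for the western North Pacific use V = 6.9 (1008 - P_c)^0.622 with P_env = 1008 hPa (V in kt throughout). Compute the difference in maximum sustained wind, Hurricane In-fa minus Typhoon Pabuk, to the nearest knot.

Hurricane In-fa: ΔP = 24; V ≈ 6.1 × 24^0.641 ≈ 46.78 kt.
Typhoon Pabuk: ΔP = 74; V ≈ 6.9 × 74^0.622 ≈ 100.35 kt.
Difference ≈ 46.78 − 100.35 = -53.57 → -54 kt.

-54 kt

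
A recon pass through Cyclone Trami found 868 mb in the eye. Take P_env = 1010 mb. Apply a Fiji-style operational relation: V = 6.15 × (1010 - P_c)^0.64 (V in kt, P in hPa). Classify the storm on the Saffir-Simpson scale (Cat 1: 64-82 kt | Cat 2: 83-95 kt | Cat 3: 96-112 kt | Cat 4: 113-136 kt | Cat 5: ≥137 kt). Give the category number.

5

ΔP = 1010 − 868 = 142 mb.
V ≈ 6.15 × 142^0.64 = 6.15 × 23.85 ≈ 147 kt.
147 kt falls in the Category 5 band.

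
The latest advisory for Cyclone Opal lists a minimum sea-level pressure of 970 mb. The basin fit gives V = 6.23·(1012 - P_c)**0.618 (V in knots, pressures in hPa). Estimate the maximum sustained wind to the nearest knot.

ΔP = 1012 − 970 = 42 mb.
42^0.618 ≈ 10.073.
V ≈ 6.23 × 10.073 ≈ 62.8 kt.

63 kt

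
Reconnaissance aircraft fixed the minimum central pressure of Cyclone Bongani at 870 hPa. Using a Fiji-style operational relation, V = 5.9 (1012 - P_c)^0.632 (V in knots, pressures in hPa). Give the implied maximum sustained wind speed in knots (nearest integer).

ΔP = 1012 − 870 = 142 hPa.
142^0.632 ≈ 22.922.
V ≈ 5.9 × 22.922 ≈ 135.2 kt.

135 kt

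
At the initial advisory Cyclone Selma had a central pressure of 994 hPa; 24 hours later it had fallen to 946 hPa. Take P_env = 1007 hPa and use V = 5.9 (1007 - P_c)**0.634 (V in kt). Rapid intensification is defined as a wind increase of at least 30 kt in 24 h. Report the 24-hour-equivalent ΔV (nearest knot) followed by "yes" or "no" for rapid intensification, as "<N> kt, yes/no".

50 kt, yes

V₁: ΔP = 13, V ≈ 5.9 × 13^0.634 ≈ 30.00 kt.
V₂: ΔP = 61, V ≈ 5.9 × 61^0.634 ≈ 79.94 kt.
ΔV over 24 h = 49.94 kt → 24 h equivalent = 49.94 × 24/24 ≈ 49.94 kt.
50 kt ≥ 30 kt ⇒ rapid intensification.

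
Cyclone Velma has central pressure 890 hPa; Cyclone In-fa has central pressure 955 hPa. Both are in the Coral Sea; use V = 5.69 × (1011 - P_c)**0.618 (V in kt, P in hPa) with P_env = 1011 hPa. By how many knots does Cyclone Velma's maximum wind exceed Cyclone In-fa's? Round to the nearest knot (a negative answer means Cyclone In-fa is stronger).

42 kt

Cyclone Velma: ΔP = 121; V ≈ 5.69 × 121^0.618 ≈ 110.22 kt.
Cyclone In-fa: ΔP = 56; V ≈ 5.69 × 56^0.618 ≈ 68.47 kt.
Difference ≈ 110.22 − 68.47 = 41.75 → 42 kt.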